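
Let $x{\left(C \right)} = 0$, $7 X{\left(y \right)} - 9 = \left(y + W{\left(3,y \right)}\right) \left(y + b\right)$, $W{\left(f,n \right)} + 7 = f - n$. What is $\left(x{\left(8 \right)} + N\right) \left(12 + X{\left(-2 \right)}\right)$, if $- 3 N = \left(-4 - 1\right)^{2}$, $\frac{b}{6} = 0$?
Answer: $- \frac{2525}{21} \approx -120.24$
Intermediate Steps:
$b = 0$ ($b = 6 \cdot 0 = 0$)
$W{\left(f,n \right)} = -7 + f - n$ ($W{\left(f,n \right)} = -7 + \left(f - n\right) = -7 + f - n$)
$X{\left(y \right)} = \frac{9}{7} - \frac{4 y}{7}$ ($X{\left(y \right)} = \frac{9}{7} + \frac{\left(y - \left(4 + y\right)\right) \left(y + 0\right)}{7} = \frac{9}{7} + \frac{\left(y - \left(4 + y\right)\right) y}{7} = \frac{9}{7} + \frac{\left(-4\right) y}{7} = \frac{9}{7} - \frac{4 y}{7}$)
$N = - \frac{25}{3}$ ($N = - \frac{\left(-4 - 1\right)^{2}}{3} = - \frac{\left(-5\right)^{2}}{3} = \left(- \frac{1}{3}\right) 25 = - \frac{25}{3} \approx -8.3333$)
$\left(x{\left(8 \right)} + N\right) \left(12 + X{\left(-2 \right)}\right) = \left(0 - \frac{25}{3}\right) \left(12 + \left(\frac{9}{7} - - \frac{8}{7}\right)\right) = - \frac{25 \left(12 + \left(\frac{9}{7} + \frac{8}{7}\right)\right)}{3} = - \frac{25 \left(12 + \frac{17}{7}\right)}{3} = \left(- \frac{25}{3}\right) \frac{101}{7} = - \frac{2525}{21}$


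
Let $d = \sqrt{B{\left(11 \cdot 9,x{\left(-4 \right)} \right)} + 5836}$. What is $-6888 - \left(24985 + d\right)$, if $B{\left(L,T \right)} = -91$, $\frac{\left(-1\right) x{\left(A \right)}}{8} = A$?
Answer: $-31873 - \sqrt{5745} \approx -31949.0$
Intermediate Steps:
$x{\left(A \right)} = - 8 A$
$d = \sqrt{5745}$ ($d = \sqrt{-91 + 5836} = \sqrt{5745} \approx 75.796$)
$-6888 - \left(24985 + d\right) = -6888 - \left(24985 + \sqrt{5745}\right) = -31873 - \sqrt{5745}$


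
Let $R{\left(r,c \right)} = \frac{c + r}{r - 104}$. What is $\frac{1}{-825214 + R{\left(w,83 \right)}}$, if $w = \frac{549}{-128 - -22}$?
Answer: $- \frac{11573}{9550209871} \approx -1.2118 \cdot 10^{-6}$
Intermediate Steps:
$w = - \frac{549}{106}$ ($w = \frac{549}{-128 + 22} = \frac{549}{-106} = 549 \left(- \frac{1}{106}\right) = - \frac{549}{106} \approx -5.1792$)
$R{\left(r,c \right)} = \frac{c + r}{-104 + r}$
$\frac{1}{-825214 + R{\left(w,83 \right)}} = \frac{1}{-825214 + \frac{83 - \frac{549}{106}}{-104 - \frac{549}{106}}} = \frac{1}{-825214 + \frac{1}{- \frac{11573}{106}} \cdot \frac{8249}{106}} = \frac{1}{-825214 - \frac{8249}{11573}} = \frac{1}{- \frac{9550209871}{11573}} = - \frac{11573}{9550209871}$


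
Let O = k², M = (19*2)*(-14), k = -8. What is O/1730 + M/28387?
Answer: 448204/24554755 ≈ 0.018253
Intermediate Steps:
M = -532 (M = 38*(-14) = -532)
O = 64 (O = (-8)² = 64)
O/1730 + M/28387 = 64/1730 - 532/28387 = 64*(1/1730) - 532*1/28387 = 32/865 - 532/28387 = 448204/24554755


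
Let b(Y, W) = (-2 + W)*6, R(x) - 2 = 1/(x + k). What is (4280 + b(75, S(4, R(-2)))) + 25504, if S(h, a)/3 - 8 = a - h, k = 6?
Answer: 59769/2 ≈ 29885.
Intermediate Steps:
R(x) = 2 + 1/(6 + x) (R(x) = 2 + 1/(x + 6) = 2 + 1/(6 + x))
S(h, a) = 24 - 3*h + 3*a (S(h, a) = 24 + 3*(a - h) = 24 + (-3*h + 3*a) = 24 - 3*h + 3*a)
b(Y, W) = -12 + 6*W
(4280 + b(75, S(4, R(-2)))) + 25504 = (4280 + (-12 + 6*(24 - 3*4 + 3*((13 + 2*(-2))/(6 - 2))))) + 25504 = (4280 + (-12 + 6*(24 - 12 + 3*((13 - 4)/4)))) + 25504 = (4280 + (-12 + 6*(24 - 12 + 3*((¼)*9)))) + 25504 = (4280 + (-12 + 6*(24 - 12 + 3*(9/4)))) + 25504 = (4280 + (-12 + 6*(24 - 12 + 27/4))) + 25504 = (4280 + (-12 + 6*(75/4))) + 25504 = (4280 + (-12 + 225/2)) + 25504 = (4280 + 201/2) + 25504 = 8761/2 + 25504 = 59769/2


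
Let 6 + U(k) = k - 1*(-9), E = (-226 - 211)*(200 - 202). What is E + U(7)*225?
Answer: 3124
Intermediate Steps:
E = 874 (E = -437*(-2) = 874)
U(k) = 3 + k (U(k) = -6 + (k - 1*(-9)) = -6 + (k + 9) = -6 + (9 + k) = 3 + k)
E + U(7)*225 = 874 + (3 + 7)*225 = 874 + 10*225 = 874 + 2250 = 3124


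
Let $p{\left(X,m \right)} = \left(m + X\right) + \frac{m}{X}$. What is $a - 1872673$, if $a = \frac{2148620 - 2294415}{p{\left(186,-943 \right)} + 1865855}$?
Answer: $- \frac{129928786648135}{69381457} \approx -1.8727 \cdot 10^{6}$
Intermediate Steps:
$p{\left(X,m \right)} = X + m + \frac{m}{X}$ ($p{\left(X,m \right)} = \left(X + m\right) + \frac{m}{X} = X + m + \frac{m}{X}$)
$a = - \frac{5423574}{69381457}$ ($a = \frac{2148620 - 2294415}{\left(186 - 943 - \frac{943}{186}\right) + 1865855} = - \frac{145795}{\left(186 - 943 - \frac{943}{186}\right) + 1865855} = - \frac{145795}{- \frac{141745}{186} + 1865855} = - \frac{145795}{\frac{346907285}{186}} = \left(-145795\right) \frac{186}{346907285} = - \frac{5423574}{69381457} \approx -0.07817$)
$a - 1872673 = - \frac{5423574}{69381457} - 1872673 = - \frac{129928786648135}{69381457}$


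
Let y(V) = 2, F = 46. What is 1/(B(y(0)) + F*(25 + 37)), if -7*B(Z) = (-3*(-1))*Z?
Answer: 7/19958 ≈ 0.00035074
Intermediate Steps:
B(Z) = -3*Z/7 (B(Z) = -(-3*(-1))*Z/7 = -3*Z/7)
1/(B(y(0)) + F*(25 + 37)) = 1/(-3/7*2 + 46*(25 + 37)) = 1/(-6/7 + 46*62) = 1/(-6/7 + 2852) = 1/(19958/7) = 7/19958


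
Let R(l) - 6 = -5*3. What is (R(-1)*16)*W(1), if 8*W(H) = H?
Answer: -18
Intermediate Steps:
W(H) = H/8
R(l) = -9 (R(l) = 6 - 5*3 = 6 - 15 = -9)
(R(-1)*16)*W(1) = (-9*16)*((⅛)*1) = -144*⅛ = -18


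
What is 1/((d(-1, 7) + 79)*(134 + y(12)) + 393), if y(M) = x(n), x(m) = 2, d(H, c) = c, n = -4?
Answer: 1/12089 ≈ 8.2720e-5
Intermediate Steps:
y(M) = 2
1/((d(-1, 7) + 79)*(134 + y(12)) + 393) = 1/((7 + 79)*(134 + 2) + 393) = 1/(86*136 + 393) = 1/(11696 + 393) = 1/12089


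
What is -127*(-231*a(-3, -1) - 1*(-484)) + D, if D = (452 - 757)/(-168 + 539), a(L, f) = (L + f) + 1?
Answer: -55457014/371 ≈ -1.4948e+5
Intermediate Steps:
a(L, f) = 1 + L + f
D = -305/371 ≈ -0.82210
-127*(-231*a(-3, -1) - 1*(-484)) + D = -127*(-231*(1 - 3 - 1) - 1*(-484)) - 305/371 = -127*(-231*(-3) + 484) - 305/371 = -127*(693 + 484) - 305/371 = -127*1177 - 305/371 = -149479 - 305/371 = -55457014/371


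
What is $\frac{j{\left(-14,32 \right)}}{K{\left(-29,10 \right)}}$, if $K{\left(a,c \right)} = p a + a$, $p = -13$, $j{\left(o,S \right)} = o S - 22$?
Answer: $- \frac{235}{174} \approx -1.3506$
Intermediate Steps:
$j{\left(o,S \right)} = -22 + S o$ ($j{\left(o,S \right)} = S o - 22 = -22 + S o$)
$K{\left(a,c \right)} = - 12 a$ ($K{\left(a,c \right)} = - 13 a + a = - 12 a$)
$\frac{j{\left(-14,32 \right)}}{K{\left(-29,10 \right)}} = \frac{-22 + 32 \left(-14\right)}{\left(-12\right) \left(-29\right)} = \frac{-22 - 448}{348} = \left(-470\right) \frac{1}{348} = - \frac{235}{174}$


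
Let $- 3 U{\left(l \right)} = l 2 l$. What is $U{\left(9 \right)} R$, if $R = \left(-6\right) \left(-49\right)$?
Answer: $-15876$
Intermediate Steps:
$R = 294$
$U{\left(l \right)} = - \frac{2 l^{2}}{3}$ ($U{\left(l \right)} = - \frac{l 2 l}{3} = - \frac{2 l l}{3} = - \frac{2 l^{2}}{3}$)
$U{\left(9 \right)} R = - \frac{2 \cdot 9^{2}}{3} \cdot 294 = \left(- \frac{2}{3}\right) 81 \cdot 294 = \left(-54\right) 294 = -15876$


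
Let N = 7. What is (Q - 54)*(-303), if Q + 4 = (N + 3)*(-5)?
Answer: 32724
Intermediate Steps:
Q = -54 (Q = -4 + (7 + 3)*(-5) = -4 + 10*(-5) = -4 - 50 = -54)
(Q - 54)*(-303) = (-54 - 54)*(-303) = -108*(-303) = 32724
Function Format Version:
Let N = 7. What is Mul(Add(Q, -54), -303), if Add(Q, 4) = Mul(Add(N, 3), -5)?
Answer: 32724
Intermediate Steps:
Q = -54 (Q = Add(-4, Mul(Add(7, 3), -5)) = Add(-4, Mul(10, -5)) = Add(-4, -50) = -54)
Mul(Add(Q, -54), -303) = Mul(Add(-54, -54), -303) = Mul(-108, -303) = 32724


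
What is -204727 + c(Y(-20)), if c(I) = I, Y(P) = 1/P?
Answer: -4094541/20 ≈ -2.0473e+5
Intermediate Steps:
-204727 + c(Y(-20)) = -204727 + 1/(-20) = -204727 - 1/20 = -4094541/20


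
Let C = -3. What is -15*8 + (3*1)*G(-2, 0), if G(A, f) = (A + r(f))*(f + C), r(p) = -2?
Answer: -84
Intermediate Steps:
G(A, f) = (-3 + f)*(-2 + A) (G(A, f) = (A - 2)*(f - 3) = (-2 + A)*(-3 + f) = (-3 + f)*(-2 + A))
-15*8 + (3*1)*G(-2, 0) = -15*8 + (3*1)*(6 - 3*(-2) - 2*0 - 2*0) = -120 + 3*(6 + 6 + 0 + 0) = -120 + 3*12 = -120 + 36 = -84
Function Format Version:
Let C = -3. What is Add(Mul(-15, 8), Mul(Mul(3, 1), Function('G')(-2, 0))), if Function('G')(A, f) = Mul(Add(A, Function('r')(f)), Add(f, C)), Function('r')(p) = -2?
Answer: -84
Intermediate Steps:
Function('G')(A, f) = Mul(Add(-3, f), Add(-2, A)) (Function('G')(A, f) = Mul(Add(A, -2), Add(f, -3)) = Mul(Add(-2, A), Add(-3, f)) = Mul(Add(-3, f), Add(-2, A)))
Add(Mul(-15, 8), Mul(Mul(3, 1), Function('G')(-2, 0))) = Add(Mul(-15, 8), Mul(Mul(3, 1), Add(6, Mul(-3, -2), Mul(-2, 0), Mul(-2, 0)))) = Add(-120, Mul(3, Add(6, 6, 0, 0))) = Add(-120, Mul(3, 12)) = Add(-120, 36) = -84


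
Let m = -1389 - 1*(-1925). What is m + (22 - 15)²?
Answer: 585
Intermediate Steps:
m = 536 (m = -1389 + 1925 = 536)
m + (22 - 15)² = 536 + (22 - 15)² = 536 + 7² = 536 + 49 = 585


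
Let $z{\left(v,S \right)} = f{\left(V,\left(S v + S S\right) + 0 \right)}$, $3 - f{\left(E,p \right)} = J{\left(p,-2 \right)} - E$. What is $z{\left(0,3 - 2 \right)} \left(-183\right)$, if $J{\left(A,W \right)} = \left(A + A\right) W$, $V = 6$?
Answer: $-2379$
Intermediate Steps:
$J{\left(A,W \right)} = 2 A W$
$f{\left(E,p \right)} = 3 + E + 4 p$ ($f{\left(E,p \right)} = 3 - \left(2 p \left(-2\right) - E\right) = 3 - \left(- 4 p - E\right) = 3 - \left(- E - 4 p\right) = 3 + \left(E + 4 p\right) = 3 + E + 4 p$)
$z{\left(v,S \right)} = 9 + 4 S^{2} + 4 S v$ ($z{\left(v,S \right)} = 3 + 6 + 4 \left(\left(S v + S S\right) + 0\right) = 3 + 6 + 4 \left(\left(S v + S^{2}\right) + 0\right) = 3 + 6 + 4 \left(\left(S^{2} + S v\right) + 0\right) = 3 + 6 + 4 \left(S^{2} + S v\right) = 3 + 6 + \left(4 S^{2} + 4 S v\right) = 9 + 4 S^{2} + 4 S v$)
$z{\left(0,3 - 2 \right)} \left(-183\right) = \left(9 + 4 \left(3 - 2\right) \left(\left(3 - 2\right) + 0\right)\right) \left(-183\right) = \left(9 + 4 \cdot 1 \left(1 + 0\right)\right) \left(-183\right) = \left(9 + 4 \cdot 1 \cdot 1\right) \left(-183\right) = \left(9 + 4\right) \left(-183\right) = 13 \left(-183\right) = -2379$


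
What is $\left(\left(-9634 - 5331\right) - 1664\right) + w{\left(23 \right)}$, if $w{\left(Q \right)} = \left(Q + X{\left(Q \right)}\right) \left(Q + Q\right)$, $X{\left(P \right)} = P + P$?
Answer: $-13455$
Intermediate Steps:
$X{\left(P \right)} = 2 P$
$w{\left(Q \right)} = 6 Q^{2}$ ($w{\left(Q \right)} = \left(Q + 2 Q\right) \left(Q + Q\right) = 3 Q 2 Q = 6 Q^{2}$)
$\left(\left(-9634 - 5331\right) - 1664\right) + w{\left(23 \right)} = \left(\left(-9634 - 5331\right) - 1664\right) + 6 \cdot 23^{2} = \left(-14965 - 1664\right) + 6 \cdot 529 = -16629 + 3174 = -13455$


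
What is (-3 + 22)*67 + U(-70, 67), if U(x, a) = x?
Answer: 1203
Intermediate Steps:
(-3 + 22)*67 + U(-70, 67) = (-3 + 22)*67 - 70 = 19*67 - 70 = 1273 - 70 = 1203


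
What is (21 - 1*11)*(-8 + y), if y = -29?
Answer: -370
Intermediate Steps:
(21 - 1*11)*(-8 + y) = (21 - 1*11)*(-8 - 29) = (21 - 11)*(-37) = 10*(-37) = -370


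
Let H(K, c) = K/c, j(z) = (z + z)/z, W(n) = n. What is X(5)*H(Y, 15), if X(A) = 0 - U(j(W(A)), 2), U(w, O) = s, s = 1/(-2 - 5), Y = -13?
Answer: -13/105 ≈ -0.12381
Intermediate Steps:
j(z) = 2 (j(z) = (2*z)/z = 2)
s = -⅐ (s = 1/(-7) = -⅐ ≈ -0.14286)
U(w, O) = -⅐
X(A) = ⅐ (X(A) = 0 - 1*(-⅐) = 0 + ⅐ = ⅐)
X(5)*H(Y, 15) = (-13/15)/7 = (-13*1/15)/7 = (⅐)*(-13/15) = -13/105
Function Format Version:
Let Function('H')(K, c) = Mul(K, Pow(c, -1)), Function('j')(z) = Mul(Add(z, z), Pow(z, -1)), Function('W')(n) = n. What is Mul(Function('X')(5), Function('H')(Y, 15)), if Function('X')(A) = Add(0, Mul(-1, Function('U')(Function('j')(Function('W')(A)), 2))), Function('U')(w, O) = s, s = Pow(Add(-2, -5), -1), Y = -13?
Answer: Rational(-13, 105) ≈ -0.12381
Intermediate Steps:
Function('j')(z) = 2 (Function('j')(z) = Mul(Mul(2, z), Pow(z, -1)) = 2)
s = Rational(-1, 7) (s = Pow(-7, -1) = Rational(-1, 7) ≈ -0.14286)
Function('U')(w, O) = Rational(-1, 7)
Function('X')(A) = Rational(1, 7) (Function('X')(A) = Add(0, Mul(-1, Rational(-1, 7))) = Add(0, Rational(1, 7)) = Rational(1, 7))
Mul(Function('X')(5), Function('H')(Y, 15)) = Mul(Rational(1, 7), Mul(-13, Pow(15, -1))) = Mul(Rational(1, 7), Mul(-13, Rational(1, 15))) = Mul(Rational(1, 7), Rational(-13, 15)) = Rational(-13, 105)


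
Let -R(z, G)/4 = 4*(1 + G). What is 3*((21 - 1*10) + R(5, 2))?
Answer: -111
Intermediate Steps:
R(z, G) = -16 - 16*G (R(z, G) = -16*(1 + G) = -4*(4 + 4*G) = -16 - 16*G)
3*((21 - 1*10) + R(5, 2)) = 3*((21 - 1*10) + (-16 - 16*2)) = 3*((21 - 10) + (-16 - 32)) = 3*(11 - 48) = 3*(-37) = -111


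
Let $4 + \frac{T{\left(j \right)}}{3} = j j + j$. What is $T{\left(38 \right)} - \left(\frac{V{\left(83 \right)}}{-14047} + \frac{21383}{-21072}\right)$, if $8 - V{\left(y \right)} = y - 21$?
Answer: $\frac{1312756063769}{295998384} \approx 4435.0$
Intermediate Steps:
$V{\left(y \right)} = 29 - y$ ($V{\left(y \right)} = 8 - \left(y - 21\right) = 8 - \left(-21 + y\right) = 29 - y$)
$T{\left(j \right)} = -12 + 3 j + 3 j^{2}$ ($T{\left(j \right)} = -12 + 3 \left(j j + j\right) = -12 + 3 \left(j^{2} + j\right) = -12 + 3 \left(j + j^{2}\right) = -12 + \left(3 j + 3 j^{2}\right) = -12 + 3 j + 3 j^{2}$)
$T{\left(38 \right)} - \left(\frac{V{\left(83 \right)}}{-14047} + \frac{21383}{-21072}\right) = \left(-12 + 3 \cdot 38 + 3 \cdot 38^{2}\right) - \left(\frac{29 - 83}{-14047} + \frac{21383}{-21072}\right) = \left(-12 + 114 + 3 \cdot 1444\right) - \left(\left(29 - 83\right) \left(- \frac{1}{14047}\right) + 21383 \left(- \frac{1}{21072}\right)\right) = \left(-12 + 114 + 4332\right) - \left(\left(-54\right) \left(- \frac{1}{14047}\right) - \frac{21383}{21072}\right) = 4434 - \left(\frac{54}{14047} - \frac{21383}{21072}\right) = 4434 - - \frac{299229113}{295998384} = 4434 + \frac{299229113}{295998384} = \frac{1312756063769}{295998384}$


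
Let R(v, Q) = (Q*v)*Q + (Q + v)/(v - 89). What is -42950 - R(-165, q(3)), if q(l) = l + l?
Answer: -9400699/254 ≈ -37011.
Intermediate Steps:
q(l) = 2*l
R(v, Q) = v*Q² + (Q + v)/(-89 + v)
-42950 - R(-165, q(3)) = -42950 - (2*3 - 165 + (2*3)²*(-165)² - 89*(-165)*(2*3)²)/(-89 - 165) = -42950 - (6 - 165 + 6²*27225 - 89*(-165)*6²)/(-254) = -42950 - (-1)*(6 - 165 + 36*27225 - 89*(-165)*36)/254 = -42950 - (-1)*(6 - 165 + 980100 + 528660)/254 = -42950 - (-1)*1508601/254 = -42950 - 1*(-1508601/254) = -42950 + 1508601/254 = -9400699/254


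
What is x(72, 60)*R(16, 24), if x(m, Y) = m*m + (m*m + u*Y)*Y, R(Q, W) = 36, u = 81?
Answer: 21881664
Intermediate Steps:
x(m, Y) = m² + Y*(m² + 81*Y) (x(m, Y) = m*m + (m*m + 81*Y)*Y = m² + (m² + 81*Y)*Y = m² + Y*(m² + 81*Y))
x(72, 60)*R(16, 24) = (72² + 81*60² + 60*72²)*36 = (5184 + 81*3600 + 60*5184)*36 = (5184 + 291600 + 311040)*36 = 607824*36 = 21881664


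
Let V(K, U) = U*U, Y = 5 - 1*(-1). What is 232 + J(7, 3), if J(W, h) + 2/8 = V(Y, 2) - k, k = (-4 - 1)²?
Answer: 843/4 ≈ 210.75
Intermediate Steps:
Y = 6 (Y = 5 + 1 = 6)
k = 25 (k = (-5)² = 25)
V(K, U) = U²
J(W, h) = -85/4 (J(W, h) = -¼ + (2² - 1*25) = -¼ + (4 - 25) = -¼ - 21 = -85/4)
232 + J(7, 3) = 232 - 85/4 = 843/4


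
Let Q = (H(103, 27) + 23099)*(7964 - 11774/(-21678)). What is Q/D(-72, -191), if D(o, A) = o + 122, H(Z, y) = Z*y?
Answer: 223416043604/54195 ≈ 4.1224e+6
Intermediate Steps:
Q = 2234160436040/10839 (Q = (103*27 + 23099)*(7964 - 11774/(-21678)) = (2781 + 23099)*(7964 - 11774*(-1/21678)) = 25880*(7964 + 5887/10839) = 25880*(86327683/10839) = 2234160436040/10839 ≈ 2.0612e+8)
D(o, A) = 122 + o
Q/D(-72, -191) = 2234160436040/(10839*(122 - 72)) = (2234160436040/10839)/50 = (2234160436040/10839)*(1/50) = 223416043604/54195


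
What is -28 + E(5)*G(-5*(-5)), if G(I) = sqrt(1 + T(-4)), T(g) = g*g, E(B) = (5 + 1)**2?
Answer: -28 + 36*sqrt(17) ≈ 120.43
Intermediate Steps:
E(B) = 36 (E(B) = 6**2 = 36)
T(g) = g**2
G(I) = sqrt(17) (G(I) = sqrt(1 + (-4)**2) = sqrt(1 + 16) = sqrt(17))
-28 + E(5)*G(-5*(-5)) = -28 + 36*sqrt(17)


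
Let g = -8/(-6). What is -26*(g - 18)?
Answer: 1300/3 ≈ 433.33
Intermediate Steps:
g = 4/3 (g = -8*(-1/6) = 4/3 ≈ 1.3333)
-26*(g - 18) = -26*(4/3 - 18) = -26*(-50/3) = 1300/3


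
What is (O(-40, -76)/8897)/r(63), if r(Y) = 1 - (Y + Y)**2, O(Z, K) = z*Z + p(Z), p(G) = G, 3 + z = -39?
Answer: -8/688975 ≈ -1.1611e-5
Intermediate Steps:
z = -42 (z = -3 - 39 = -42)
O(Z, K) = -41*Z (O(Z, K) = -42*Z + Z = -41*Z)
r(Y) = 1 - 4*Y**2 (r(Y) = 1 - (2*Y)**2 = 1 - 4*Y**2)
(O(-40, -76)/8897)/r(63) = (-41*(-40)/8897)/(1 - 4*63**2) = (1640*(1/8897))/(1 - 4*3969) = 40/(217*(1 - 15876)) = (40/217)/(-15875) = (40/217)*(-1/15875) = -8/688975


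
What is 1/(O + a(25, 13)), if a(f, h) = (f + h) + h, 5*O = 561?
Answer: 5/816 ≈ 0.0061274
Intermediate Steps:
O = 561/5 (O = (⅕)*561 = 561/5 ≈ 112.20)
a(f, h) = f + 2*h
1/(O + a(25, 13)) = 1/(561/5 + (25 + 2*13)) = 1/(561/5 + (25 + 26)) = 1/(561/5 + 51) = 1/(816/5) = 5/816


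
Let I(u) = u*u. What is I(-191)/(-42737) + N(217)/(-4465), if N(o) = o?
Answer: -172161594/190820705 ≈ -0.90222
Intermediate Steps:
I(u) = u²
I(-191)/(-42737) + N(217)/(-4465) = (-191)²/(-42737) + 217/(-4465) = 36481*(-1/42737) + 217*(-1/4465) = -36481/42737 - 217/4465 = -172161594/190820705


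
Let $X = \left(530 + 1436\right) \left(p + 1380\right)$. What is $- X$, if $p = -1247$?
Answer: $-261478$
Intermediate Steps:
$X = 261478$ ($X = \left(530 + 1436\right) \left(-1247 + 1380\right) = 1966 \cdot 133 = 261478$)
$- X = \left(-1\right) 261478 = -261478$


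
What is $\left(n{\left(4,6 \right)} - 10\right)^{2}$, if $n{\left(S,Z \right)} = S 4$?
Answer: $36$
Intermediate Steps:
$n{\left(S,Z \right)} = 4 S$
$\left(n{\left(4,6 \right)} - 10\right)^{2} = \left(4 \cdot 4 - 10\right)^{2} = \left(16 - 10\right)^{2} = 6^{2} = 36$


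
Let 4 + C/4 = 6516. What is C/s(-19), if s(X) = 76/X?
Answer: -6512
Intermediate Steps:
C = 26048 (C = -16 + 4*6516 = -16 + 26064 = 26048)
C/s(-19) = 26048/((76/(-19))) = 26048/((76*(-1/19))) = 26048/(-4) = 26048*(-1/4) = -6512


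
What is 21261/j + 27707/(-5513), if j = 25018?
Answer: -575961833/137924234 ≈ -4.1759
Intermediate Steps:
21261/j + 27707/(-5513) = 21261/25018 + 27707/(-5513) = 21261*(1/25018) + 27707*(-1/5513) = 21261/25018 - 27707/5513 = -575961833/137924234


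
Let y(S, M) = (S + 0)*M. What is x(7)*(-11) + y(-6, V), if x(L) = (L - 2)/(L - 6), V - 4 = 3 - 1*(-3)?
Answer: -115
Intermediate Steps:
V = 10 (V = 4 + (3 - 1*(-3)) = 4 + (3 + 3) = 4 + 6 = 10)
y(S, M) = M*S (y(S, M) = S*M = M*S)
x(L) = (-2 + L)/(-6 + L)
x(7)*(-11) + y(-6, V) = ((-2 + 7)/(-6 + 7))*(-11) + 10*(-6) = (5/1)*(-11) - 60 = (1*5)*(-11) - 60 = 5*(-11) - 60 = -55 - 60 = -115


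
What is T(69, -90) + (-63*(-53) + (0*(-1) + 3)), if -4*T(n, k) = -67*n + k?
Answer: 18081/4 ≈ 4520.3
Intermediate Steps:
T(n, k) = -k/4 + 67*n/4 (T(n, k) = -(-67*n + k)/4 = -(k - 67*n)/4 = -k/4 + 67*n/4)
T(69, -90) + (-63*(-53) + (0*(-1) + 3)) = (-¼*(-90) + (67/4)*69) + (-63*(-53) + (0*(-1) + 3)) = (45/2 + 4623/4) + (3339 + (0 + 3)) = 4713/4 + (3339 + 3) = 4713/4 + 3342 = 18081/4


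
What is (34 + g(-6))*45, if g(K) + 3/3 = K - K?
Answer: 1485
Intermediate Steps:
g(K) = -1 (g(K) = -1 + (K - K) = -1 + 0 = -1)
(34 + g(-6))*45 = (34 - 1)*45 = 33*45 = 1485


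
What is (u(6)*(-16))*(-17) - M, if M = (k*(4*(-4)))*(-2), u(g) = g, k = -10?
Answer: 1952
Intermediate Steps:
M = -320 (M = -40*(-4)*(-2) = -10*(-16)*(-2) = 160*(-2) = -320)
(u(6)*(-16))*(-17) - M = (6*(-16))*(-17) - 1*(-320) = -96*(-17) + 320 = 1632 + 320 = 1952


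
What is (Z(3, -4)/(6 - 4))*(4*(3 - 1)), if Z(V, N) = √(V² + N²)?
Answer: 20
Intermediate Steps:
Z(V, N) = √(N² + V²)
(Z(3, -4)/(6 - 4))*(4*(3 - 1)) = (√((-4)² + 3²)/(6 - 4))*(4*(3 - 1)) = (√(16 + 9)/2)*(4*2) = (√25*(½))*8 = (5*(½))*8 = (5/2)*8 = 20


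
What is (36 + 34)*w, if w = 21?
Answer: 1470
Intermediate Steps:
(36 + 34)*w = (36 + 34)*21 = 70*21 = 1470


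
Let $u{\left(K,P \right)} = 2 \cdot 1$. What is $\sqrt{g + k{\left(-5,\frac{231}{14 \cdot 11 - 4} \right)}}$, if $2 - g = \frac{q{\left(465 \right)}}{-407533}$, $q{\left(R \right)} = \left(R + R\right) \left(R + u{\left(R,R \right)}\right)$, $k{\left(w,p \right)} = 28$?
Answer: $\frac{90 \sqrt{12999471}}{58219} \approx 5.5737$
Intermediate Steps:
$u{\left(K,P \right)} = 2$
$q{\left(R \right)} = 2 R \left(2 + R\right)$ ($q{\left(R \right)} = \left(R + R\right) \left(R + 2\right) = 2 R \left(2 + R\right)$)
$g = \frac{1249376}{407533}$ ($g = 2 - \frac{2 \cdot 465 \left(2 + 465\right)}{-407533} = 2 - 2 \cdot 465 \cdot 467 \left(- \frac{1}{407533}\right) = 2 - 434310 \left(- \frac{1}{407533}\right) = 2 - - \frac{434310}{407533} = 2 + \frac{434310}{407533} = \frac{1249376}{407533} \approx 3.0657$)
$\sqrt{g + k{\left(-5,\frac{231}{14 \cdot 11 - 4} \right)}} = \sqrt{\frac{1249376}{407533} + 28} = \sqrt{\frac{12660300}{407533}} = \frac{90 \sqrt{12999471}}{58219}$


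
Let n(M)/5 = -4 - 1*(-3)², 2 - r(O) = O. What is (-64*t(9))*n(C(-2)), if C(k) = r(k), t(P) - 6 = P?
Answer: 62400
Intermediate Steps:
r(O) = 2 - O
t(P) = 6 + P
C(k) = 2 - k
n(M) = -65 (n(M) = 5*(-4 - 1*(-3)²) = 5*(-4 - 1*9) = 5*(-4 - 9) = 5*(-13) = -65)
(-64*t(9))*n(C(-2)) = -64*(6 + 9)*(-65) = -64*15*(-65) = -960*(-65) = 62400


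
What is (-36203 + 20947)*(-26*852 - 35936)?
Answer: 886190528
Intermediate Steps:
(-36203 + 20947)*(-26*852 - 35936) = -15256*(-22152 - 35936) = -15256*(-58088) = 886190528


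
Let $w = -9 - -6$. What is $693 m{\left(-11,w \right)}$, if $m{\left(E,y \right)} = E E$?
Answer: $83853$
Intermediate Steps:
$w = -3$ ($w = -9 + 6 = -3$)
$m{\left(E,y \right)} = E^{2}$
$693 m{\left(-11,w \right)} = 693 \left(-11\right)^{2} = 693 \cdot 121 = 83853$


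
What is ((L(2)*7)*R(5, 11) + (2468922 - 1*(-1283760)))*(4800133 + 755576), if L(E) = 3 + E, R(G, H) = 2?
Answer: 20849198061168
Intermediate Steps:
((L(2)*7)*R(5, 11) + (2468922 - 1*(-1283760)))*(4800133 + 755576) = (((3 + 2)*7)*2 + (2468922 - 1*(-1283760)))*(4800133 + 755576) = ((5*7)*2 + (2468922 + 1283760))*5555709 = (35*2 + 3752682)*5555709 = (70 + 3752682)*5555709 = 3752752*5555709 = 20849198061168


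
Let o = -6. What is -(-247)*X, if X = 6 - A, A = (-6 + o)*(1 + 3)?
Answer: 13338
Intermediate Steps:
A = -48 (A = (-6 - 6)*(1 + 3) = -12*4 = -48)
X = 54 (X = 6 - 1*(-48) = 6 + 48 = 54)
-(-247)*X = -(-247)*54 = -247*(-54) = 13338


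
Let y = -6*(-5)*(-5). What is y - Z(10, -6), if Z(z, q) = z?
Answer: -160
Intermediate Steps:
y = -150 (y = 30*(-5) = -150)
y - Z(10, -6) = -150 - 1*10 = -150 - 10 = -160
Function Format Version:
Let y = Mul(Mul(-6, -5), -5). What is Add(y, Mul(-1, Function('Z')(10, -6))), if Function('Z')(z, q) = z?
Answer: -160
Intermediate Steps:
y = -150 (y = Mul(30, -5) = -150)
Add(y, Mul(-1, Function('Z')(10, -6))) = Add(-150, Mul(-1, 10)) = Add(-150, -10) = -160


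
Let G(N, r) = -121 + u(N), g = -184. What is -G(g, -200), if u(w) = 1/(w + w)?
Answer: 44529/368 ≈ 121.00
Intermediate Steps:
u(w) = 1/(2*w)
G(N, r) = -121 + 1/(2*N)
-G(g, -200) = -(-121 + (½)/(-184)) = -(-121 + (½)*(-1/184)) = -(-121 - 1/368) = -1*(-44529/368) = 44529/368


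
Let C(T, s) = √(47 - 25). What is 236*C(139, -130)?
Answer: 236*√22 ≈ 1106.9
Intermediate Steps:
C(T, s) = √22
236*C(139, -130) = 236*√22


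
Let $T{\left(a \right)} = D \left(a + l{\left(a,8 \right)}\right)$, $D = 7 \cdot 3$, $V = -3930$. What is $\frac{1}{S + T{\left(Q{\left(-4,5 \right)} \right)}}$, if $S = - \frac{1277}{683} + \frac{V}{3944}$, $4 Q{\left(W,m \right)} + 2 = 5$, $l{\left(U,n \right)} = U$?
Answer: $\frac{1346876}{38566255} \approx 0.034924$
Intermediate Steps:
$D = 21$
$Q{\left(W,m \right)} = \frac{3}{4}$ ($Q{\left(W,m \right)} = - \frac{1}{2} + \frac{1}{4} \cdot 5 = - \frac{1}{2} + \frac{5}{4} = \frac{3}{4}$)
$T{\left(a \right)} = 42 a$ ($T{\left(a \right)} = 21 \left(a + a\right) = 21 \cdot 2 a = 42 a$)
$S = - \frac{3860339}{1346876}$ ($S = - \frac{1277}{683} - \frac{3930}{3944} = \left(-1277\right) \frac{1}{683} - \frac{1965}{1972} = - \frac{1277}{683} - \frac{1965}{1972} = - \frac{3860339}{1346876} \approx -2.8661$)
$\frac{1}{S + T{\left(Q{\left(-4,5 \right)} \right)}} = \frac{1}{- \frac{3860339}{1346876} + 42 \cdot \frac{3}{4}} = \frac{1}{- \frac{3860339}{1346876} + \frac{63}{2}} = \frac{1}{\frac{38566255}{1346876}} = \frac{1346876}{38566255}$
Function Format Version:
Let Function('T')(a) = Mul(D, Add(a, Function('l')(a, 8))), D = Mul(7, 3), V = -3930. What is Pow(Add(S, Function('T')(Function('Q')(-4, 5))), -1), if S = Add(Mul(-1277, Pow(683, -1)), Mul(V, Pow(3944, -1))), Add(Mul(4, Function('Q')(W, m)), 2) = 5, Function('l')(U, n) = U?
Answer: Rational(1346876, 38566255) ≈ 0.034924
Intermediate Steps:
D = 21
Function('Q')(W, m) = Rational(3, 4) (Function('Q')(W, m) = Add(Rational(-1, 2), Mul(Rational(1, 4), 5)) = Add(Rational(-1, 2), Rational(5, 4)) = Rational(3, 4))
Function('T')(a) = Mul(42, a) (Function('T')(a) = Mul(21, Add(a, a)) = Mul(21, Mul(2, a)) = Mul(42, a))
S = Rational(-3860339, 1346876) (S = Add(Mul(-1277, Pow(683, -1)), Mul(-3930, Pow(3944, -1))) = Add(Mul(-1277, Rational(1, 683)), Mul(-3930, Rational(1, 3944))) = Add(Rational(-1277, 683), Rational(-1965, 1972)) = Rational(-3860339, 1346876) ≈ -2.8661)
Pow(Add(S, Function('T')(Function('Q')(-4, 5))), -1) = Pow(Add(Rational(-3860339, 1346876), Mul(42, Rational(3, 4))), -1) = Pow(Add(Rational(-3860339, 1346876), Rational(63, 2)), -1) = Pow(Rational(38566255, 1346876), -1) = Rational(1346876, 38566255)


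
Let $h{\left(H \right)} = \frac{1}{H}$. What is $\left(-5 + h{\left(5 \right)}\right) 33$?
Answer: $- \frac{792}{5} \approx -158.4$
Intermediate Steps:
$\left(-5 + h{\left(5 \right)}\right) 33 = \left(-5 + \frac{1}{5}\right) 33 = \left(- \frac{24}{5}\right) 33 = - \frac{792}{5}$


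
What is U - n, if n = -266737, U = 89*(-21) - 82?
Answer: 264786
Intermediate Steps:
U = -1951 (U = -1869 - 82 = -1951)
U - n = -1951 - 1*(-266737) = -1951 + 266737 = 264786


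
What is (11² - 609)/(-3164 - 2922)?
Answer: 244/3043 ≈ 0.080184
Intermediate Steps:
(11² - 609)/(-3164 - 2922) = (121 - 609)/(-6086) = -488*(-1/6086) = 244/3043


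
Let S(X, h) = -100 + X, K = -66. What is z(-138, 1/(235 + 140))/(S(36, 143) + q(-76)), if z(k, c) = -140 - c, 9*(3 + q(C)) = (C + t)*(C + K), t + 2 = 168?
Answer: 52501/557625 ≈ 0.094151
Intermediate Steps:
t = 166 (t = -2 + 168 = 166)
q(C) = -3 + (-66 + C)*(166 + C)/9 (q(C) = -3 + ((C + 166)*(C - 66))/9 = -3 + ((166 + C)*(-66 + C))/9 = -3 + ((-66 + C)*(166 + C))/9 = -3 + (-66 + C)*(166 + C)/9)
z(-138, 1/(235 + 140))/(S(36, 143) + q(-76)) = (-140 - 1/(235 + 140))/((-100 + 36) + (-3661/3 + (1/9)*(-76)**2 + (100/9)*(-76))) = (-140 - 1/375)/(-64 + (-3661/3 + (1/9)*5776 - 7600/9)) = (-140 - 1*1/375)/(-64 + (-3661/3 + 5776/9 - 7600/9)) = (-140 - 1/375)/(-64 - 1423) = -52501/375/(-1487) = -52501/375*(-1/1487) = 52501/557625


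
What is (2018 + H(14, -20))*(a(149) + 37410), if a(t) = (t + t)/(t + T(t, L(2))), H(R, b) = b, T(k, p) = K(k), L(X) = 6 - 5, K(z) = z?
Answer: 74747178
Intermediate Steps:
L(X) = 1
T(k, p) = k
a(t) = 1 (a(t) = (t + t)/(t + t) = (2*t)/((2*t)) = (2*t)*(1/(2*t)) = 1)
(2018 + H(14, -20))*(a(149) + 37410) = (2018 - 20)*(1 + 37410) = 1998*37411 = 74747178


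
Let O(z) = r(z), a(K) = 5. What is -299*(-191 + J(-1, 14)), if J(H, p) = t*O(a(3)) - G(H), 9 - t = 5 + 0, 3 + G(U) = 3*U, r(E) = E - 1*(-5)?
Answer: 43355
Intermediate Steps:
r(E) = 5 + E (r(E) = E + 5 = 5 + E)
O(z) = 5 + z
G(U) = -3 + 3*U
t = 4 (t = 9 - (5 + 0) = 9 - 1*5 = 9 - 5 = 4)
J(H, p) = 43 - 3*H (J(H, p) = 4*(5 + 5) - (-3 + 3*H) = 4*10 + (3 - 3*H) = 40 + (3 - 3*H) = 43 - 3*H)
-299*(-191 + J(-1, 14)) = -299*(-191 + (43 - 3*(-1))) = -299*(-191 + (43 + 3)) = -299*(-191 + 46) = -299*(-145) = 43355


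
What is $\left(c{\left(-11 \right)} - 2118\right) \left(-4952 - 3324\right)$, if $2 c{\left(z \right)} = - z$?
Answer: $17483050$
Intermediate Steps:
$c{\left(z \right)} = - \frac{z}{2}$ ($c{\left(z \right)} = \frac{\left(-1\right) z}{2} = - \frac{z}{2}$)
$\left(c{\left(-11 \right)} - 2118\right) \left(-4952 - 3324\right) = \left(\left(- \frac{1}{2}\right) \left(-11\right) - 2118\right) \left(-4952 - 3324\right) = \left(\frac{11}{2} - 2118\right) \left(-8276\right) = \left(- \frac{4225}{2}\right) \left(-8276\right) = 17483050$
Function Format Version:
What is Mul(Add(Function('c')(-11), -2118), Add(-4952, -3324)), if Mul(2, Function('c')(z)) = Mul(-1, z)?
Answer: 17483050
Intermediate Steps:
Function('c')(z) = Mul(Rational(-1, 2), z) (Function('c')(z) = Mul(Rational(1, 2), Mul(-1, z)) = Mul(Rational(-1, 2), z))
Mul(Add(Function('c')(-11), -2118), Add(-4952, -3324)) = Mul(Add(Mul(Rational(-1, 2), -11), -2118), Add(-4952, -3324)) = Mul(Add(Rational(11, 2), -2118), -8276) = Mul(Rational(-4225, 2), -8276) = 17483050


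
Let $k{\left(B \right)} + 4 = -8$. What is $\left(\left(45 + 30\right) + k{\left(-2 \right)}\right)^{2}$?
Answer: $3969$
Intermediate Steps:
$k{\left(B \right)} = -12$ ($k{\left(B \right)} = -4 - 8 = -12$)
$\left(\left(45 + 30\right) + k{\left(-2 \right)}\right)^{2} = \left(\left(45 + 30\right) - 12\right)^{2} = \left(75 - 12\right)^{2} = 63^{2} = 3969$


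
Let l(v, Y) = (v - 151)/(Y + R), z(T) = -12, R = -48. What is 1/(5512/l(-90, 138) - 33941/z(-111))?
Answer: 2892/2226821 ≈ 0.0012987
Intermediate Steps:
l(v, Y) = (-151 + v)/(-48 + Y) (l(v, Y) = (v - 151)/(Y - 48) = (-151 + v)/(-48 + Y))
1/(5512/l(-90, 138) - 33941/z(-111)) = 1/(5512/(((-151 - 90)/(-48 + 138))) - 33941/(-12)) = 1/(5512/((-241/90)) - 33941*(-1/12)) = 1/(5512/(((1/90)*(-241))) + 33941/12) = 1/(5512/(-241/90) + 33941/12) = 1/(5512*(-90/241) + 33941/12) = 1/(-496080/241 + 33941/12) = 1/(2226821/2892) = 2892/2226821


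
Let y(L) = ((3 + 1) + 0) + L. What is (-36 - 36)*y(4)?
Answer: -576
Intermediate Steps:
y(L) = 4 + L (y(L) = (4 + 0) + L = 4 + L)
(-36 - 36)*y(4) = (-36 - 36)*(4 + 4) = -72*8 = -576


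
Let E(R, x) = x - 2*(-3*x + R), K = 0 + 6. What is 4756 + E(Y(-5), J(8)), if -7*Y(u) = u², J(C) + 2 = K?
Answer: 33538/7 ≈ 4791.1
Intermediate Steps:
K = 6
J(C) = 4 (J(C) = -2 + 6 = 4)
Y(u) = -u²/7
E(R, x) = -2*R + 7*x (E(R, x) = x - 2*(R - 3*x) = x + (-2*R + 6*x) = -2*R + 7*x)
4756 + E(Y(-5), J(8)) = 4756 + (-(-2)*(-5)²/7 + 7*4) = 4756 + (-(-2)*25/7 + 28) = 4756 + (-2*(-25/7) + 28) = 4756 + (50/7 + 28) = 4756 + 246/7 = 33538/7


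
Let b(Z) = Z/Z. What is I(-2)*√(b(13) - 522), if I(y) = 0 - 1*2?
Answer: -2*I*√521 ≈ -45.651*I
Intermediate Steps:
b(Z) = 1
I(y) = -2 (I(y) = 0 - 2 = -2)
I(-2)*√(b(13) - 522) = -2*√(1 - 522) = -2*I*√521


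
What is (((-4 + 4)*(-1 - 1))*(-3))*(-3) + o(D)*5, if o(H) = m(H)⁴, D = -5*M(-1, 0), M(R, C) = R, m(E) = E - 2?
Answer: 405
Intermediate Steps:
m(E) = -2 + E
D = 5 (D = -5*(-1) = 5)
o(H) = (-2 + H)⁴
(((-4 + 4)*(-1 - 1))*(-3))*(-3) + o(D)*5 = (((-4 + 4)*(-1 - 1))*(-3))*(-3) + (-2 + 5)⁴*5 = ((0*(-2))*(-3))*(-3) + 3⁴*5 = (0*(-3))*(-3) + 81*5 = 0*(-3) + 405 = 0 + 405 = 405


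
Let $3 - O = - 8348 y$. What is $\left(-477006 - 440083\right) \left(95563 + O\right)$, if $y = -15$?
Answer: $27195357206$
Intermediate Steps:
$O = -125217$ ($O = 3 - \left(-8348\right) \left(-15\right) = 3 - 125220 = -125217$)
$\left(-477006 - 440083\right) \left(95563 + O\right) = \left(-477006 - 440083\right) \left(95563 - 125217\right) = \left(-917089\right) \left(-29654\right) = 27195357206$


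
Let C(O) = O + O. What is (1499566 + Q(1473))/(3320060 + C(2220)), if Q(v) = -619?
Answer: 1498947/3324500 ≈ 0.45088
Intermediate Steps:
C(O) = 2*O
(1499566 + Q(1473))/(3320060 + C(2220)) = (1499566 - 619)/(3320060 + 2*2220) = 1498947/(3320060 + 4440) = 1498947/3324500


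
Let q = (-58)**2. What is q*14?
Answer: 47096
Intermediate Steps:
q = 3364
q*14 = 3364*14 = 47096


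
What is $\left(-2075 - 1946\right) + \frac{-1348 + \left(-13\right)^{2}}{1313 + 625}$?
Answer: $- \frac{2597959}{646} \approx -4021.6$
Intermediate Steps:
$\left(-2075 - 1946\right) + \frac{-1348 + \left(-13\right)^{2}}{1313 + 625} = -4021 + \frac{-1348 + 169}{1938} = -4021 - \frac{393}{646} = - \frac{2597959}{646}$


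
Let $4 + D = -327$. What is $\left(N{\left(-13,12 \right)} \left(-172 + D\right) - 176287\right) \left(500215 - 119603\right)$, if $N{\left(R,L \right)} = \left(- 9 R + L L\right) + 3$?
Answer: $-117639176348$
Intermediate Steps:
$N{\left(R,L \right)} = 3 + L^{2} - 9 R$ ($N{\left(R,L \right)} = \left(- 9 R + L^{2}\right) + 3 = \left(L^{2} - 9 R\right) + 3 = 3 + L^{2} - 9 R$)
$D = -331$ ($D = -4 - 327 = -331$)
$\left(N{\left(-13,12 \right)} \left(-172 + D\right) - 176287\right) \left(500215 - 119603\right) = \left(\left(3 + 12^{2} - -117\right) \left(-172 - 331\right) - 176287\right) \left(500215 - 119603\right) = \left(\left(3 + 144 + 117\right) \left(-503\right) - 176287\right) 380612 = \left(264 \left(-503\right) - 176287\right) 380612 = \left(-132792 - 176287\right) 380612 = \left(-309079\right) 380612 = -117639176348$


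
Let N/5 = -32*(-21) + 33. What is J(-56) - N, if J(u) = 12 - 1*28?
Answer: -3541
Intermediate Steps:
J(u) = -16 (J(u) = 12 - 28 = -16)
N = 3525 (N = 5*(-32*(-21) + 33) = 5*(672 + 33) = 5*705 = 3525)
J(-56) - N = -16 - 1*3525 = -16 - 3525 = -3541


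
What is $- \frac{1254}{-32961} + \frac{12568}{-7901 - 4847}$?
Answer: $- \frac{33188988}{35015569} \approx -0.94783$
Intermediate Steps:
$- \frac{1254}{-32961} + \frac{12568}{-7901 - 4847} = \left(-1254\right) \left(- \frac{1}{32961}\right) + \frac{12568}{-12748} = \frac{418}{10987} + 12568 \left(- \frac{1}{12748}\right) = \frac{418}{10987} - \frac{3142}{3187} = - \frac{33188988}{35015569}$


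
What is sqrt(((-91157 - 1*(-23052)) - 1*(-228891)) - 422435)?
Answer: I*sqrt(261649) ≈ 511.52*I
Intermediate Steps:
sqrt(((-91157 - 1*(-23052)) - 1*(-228891)) - 422435) = sqrt(((-91157 + 23052) + 228891) - 422435) = sqrt((-68105 + 228891) - 422435) = sqrt(160786 - 422435) = sqrt(-261649) = I*sqrt(261649)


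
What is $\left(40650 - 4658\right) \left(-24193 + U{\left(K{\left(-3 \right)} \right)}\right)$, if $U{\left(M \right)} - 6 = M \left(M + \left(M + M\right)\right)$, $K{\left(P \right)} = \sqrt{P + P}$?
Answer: $-871186360$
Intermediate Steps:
$K{\left(P \right)} = \sqrt{2} \sqrt{P}$ ($K{\left(P \right)} = \sqrt{2 P} = \sqrt{2} \sqrt{P}$)
$U{\left(M \right)} = 6 + 3 M^{2}$ ($U{\left(M \right)} = 6 + M \left(M + \left(M + M\right)\right) = 6 + M \left(M + 2 M\right) = 6 + M 3 M = 6 + 3 M^{2}$)
$\left(40650 - 4658\right) \left(-24193 + U{\left(K{\left(-3 \right)} \right)}\right) = \left(40650 - 4658\right) \left(-24193 + \left(6 + 3 \left(\sqrt{2} \sqrt{-3}\right)^{2}\right)\right) = \left(40650 + \left(-6891 + 2233\right)\right) \left(-24193 + \left(6 + 3 \left(\sqrt{2} i \sqrt{3}\right)^{2}\right)\right) = \left(40650 - 4658\right) \left(-24193 + \left(6 + 3 \left(i \sqrt{6}\right)^{2}\right)\right) = 35992 \left(-24193 + \left(6 + 3 \left(-6\right)\right)\right) = 35992 \left(-24193 + \left(6 - 18\right)\right) = 35992 \left(-24193 - 12\right) = 35992 \left(-24205\right) = -871186360$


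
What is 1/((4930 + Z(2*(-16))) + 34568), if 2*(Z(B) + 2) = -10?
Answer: 1/39491 ≈ 2.5322e-5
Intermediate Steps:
Z(B) = -7 (Z(B) = -2 + (½)*(-10) = -2 - 5 = -7)
1/((4930 + Z(2*(-16))) + 34568) = 1/((4930 - 7) + 34568) = 1/(4923 + 34568) = 1/39491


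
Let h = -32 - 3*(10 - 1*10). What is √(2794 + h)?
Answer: √2762 ≈ 52.555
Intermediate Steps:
h = -32 (h = -32 - 3*(10 - 10) = -32 - 3*0 = -32 + 0 = -32)
√(2794 + h) = √(2794 - 32) = √2762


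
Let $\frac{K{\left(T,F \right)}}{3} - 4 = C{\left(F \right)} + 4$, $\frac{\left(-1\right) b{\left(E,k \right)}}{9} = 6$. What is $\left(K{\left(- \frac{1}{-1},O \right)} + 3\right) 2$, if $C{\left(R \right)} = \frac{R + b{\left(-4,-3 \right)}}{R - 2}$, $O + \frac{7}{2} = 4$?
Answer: $268$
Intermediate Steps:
$O = \frac{1}{2}$ ($O = - \frac{7}{2} + 4 = \frac{1}{2} \approx 0.5$)
$b{\left(E,k \right)} = -54$ ($b{\left(E,k \right)} = \left(-9\right) 6 = -54$)
$C{\left(R \right)} = \frac{-54 + R}{-2 + R}$ ($C{\left(R \right)} = \frac{R - 54}{R - 2} = \frac{-54 + R}{-2 + R}$)
$K{\left(T,F \right)} = 24 + \frac{3 \left(-54 + F\right)}{-2 + F}$ ($K{\left(T,F \right)} = 12 + 3 \left(\frac{-54 + F}{-2 + F} + 4\right) = 12 + 3 \left(4 + \frac{-54 + F}{-2 + F}\right) = 12 + \left(12 + \frac{3 \left(-54 + F\right)}{-2 + F}\right) = 24 + \frac{3 \left(-54 + F\right)}{-2 + F}$)
$\left(K{\left(- \frac{1}{-1},O \right)} + 3\right) 2 = \left(\frac{3 \left(-70 + 9 \cdot \frac{1}{2}\right)}{-2 + \frac{1}{2}} + 3\right) 2 = \left(\frac{3 \left(-70 + \frac{9}{2}\right)}{- \frac{3}{2}} + 3\right) 2 = \left(3 \left(- \frac{2}{3}\right) \left(- \frac{131}{2}\right) + 3\right) 2 = \left(131 + 3\right) 2 = 134 \cdot 2 = 268$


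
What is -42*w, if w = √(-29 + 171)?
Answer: -42*√142 ≈ -500.49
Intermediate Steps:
w = √142 ≈ 11.916
-42*w = -42*√142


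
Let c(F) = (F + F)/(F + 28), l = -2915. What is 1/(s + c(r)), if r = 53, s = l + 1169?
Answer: -81/141320 ≈ -0.00057317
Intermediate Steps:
s = -1746 (s = -2915 + 1169 = -1746)
c(F) = 2*F/(28 + F) (c(F) = (2*F)/(28 + F) = 2*F/(28 + F))
1/(s + c(r)) = 1/(-1746 + 2*53/(28 + 53)) = 1/(-1746 + 2*53/81) = 1/(-1746 + 2*53*(1/81)) = 1/(-1746 + 106/81) = 1/(-141320/81) = -81/141320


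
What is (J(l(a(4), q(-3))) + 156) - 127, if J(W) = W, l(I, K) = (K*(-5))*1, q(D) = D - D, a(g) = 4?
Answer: 29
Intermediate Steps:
q(D) = 0
l(I, K) = -5*K (l(I, K) = -5*K*1 = -5*K)
(J(l(a(4), q(-3))) + 156) - 127 = (-5*0 + 156) - 127 = (0 + 156) - 127 = 156 - 127 = 29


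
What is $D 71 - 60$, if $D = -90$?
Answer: $-6450$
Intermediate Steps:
$D 71 - 60 = \left(-90\right) 71 - 60 = -6390 - 60 = -6450$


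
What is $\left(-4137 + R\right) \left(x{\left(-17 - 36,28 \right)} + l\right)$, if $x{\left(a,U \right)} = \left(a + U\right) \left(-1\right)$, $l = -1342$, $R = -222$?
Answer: $5740803$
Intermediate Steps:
$x{\left(a,U \right)} = - U - a$ ($x{\left(a,U \right)} = \left(U + a\right) \left(-1\right) = - U - a$)
$\left(-4137 + R\right) \left(x{\left(-17 - 36,28 \right)} + l\right) = \left(-4137 - 222\right) \left(\left(\left(-1\right) 28 - \left(-17 - 36\right)\right) - 1342\right) = - 4359 \left(\left(-28 - \left(-17 - 36\right)\right) - 1342\right) = - 4359 \left(\left(-28 - -53\right) - 1342\right) = - 4359 \left(\left(-28 + 53\right) - 1342\right) = - 4359 \left(25 - 1342\right) = \left(-4359\right) \left(-1317\right) = 5740803$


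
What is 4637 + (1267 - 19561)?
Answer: -13657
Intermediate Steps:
4637 + (1267 - 19561) = 4637 - 18294 = -13657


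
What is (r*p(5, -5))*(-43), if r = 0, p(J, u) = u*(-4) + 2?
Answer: 0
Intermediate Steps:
p(J, u) = 2 - 4*u (p(J, u) = -4*u + 2 = 2 - 4*u)
(r*p(5, -5))*(-43) = (0*(2 - 4*(-5)))*(-43) = (0*(2 + 20))*(-43) = (0*22)*(-43) = 0*(-43) = 0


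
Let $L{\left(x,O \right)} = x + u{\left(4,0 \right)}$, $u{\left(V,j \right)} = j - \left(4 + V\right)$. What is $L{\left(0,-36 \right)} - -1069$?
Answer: $1061$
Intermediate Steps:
$u{\left(V,j \right)} = -4 + j - V$
$L{\left(x,O \right)} = -8 + x$ ($L{\left(x,O \right)} = x - 8 = -8 + x$)
$L{\left(0,-36 \right)} - -1069 = \left(-8 + 0\right) - -1069 = -8 + 1069 = 1061$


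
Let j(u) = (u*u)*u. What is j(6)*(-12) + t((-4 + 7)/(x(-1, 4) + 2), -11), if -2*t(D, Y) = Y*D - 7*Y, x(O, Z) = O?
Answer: -2614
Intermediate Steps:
t(D, Y) = 7*Y/2 - D*Y/2 (t(D, Y) = -(Y*D - 7*Y)/2 = -(D*Y - 7*Y)/2 = -(-7*Y + D*Y)/2 = 7*Y/2 - D*Y/2)
j(u) = u**3 (j(u) = u**2*u = u**3)
j(6)*(-12) + t((-4 + 7)/(x(-1, 4) + 2), -11) = 6**3*(-12) + (1/2)*(-11)*(7 - (-4 + 7)/(-1 + 2)) = 216*(-12) + (1/2)*(-11)*(7 - 3/1) = -2592 + (1/2)*(-11)*(7 - 3) = -2592 + (1/2)*(-11)*4 = -2592 - 22 = -2614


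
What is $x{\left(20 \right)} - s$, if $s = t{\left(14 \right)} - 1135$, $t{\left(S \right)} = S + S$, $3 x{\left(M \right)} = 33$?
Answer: $1118$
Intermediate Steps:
$x{\left(M \right)} = 11$ ($x{\left(M \right)} = \frac{1}{3} \cdot 33 = 11$)
$t{\left(S \right)} = 2 S$
$s = -1107$ ($s = 2 \cdot 14 - 1135 = 28 - 1135 = -1107$)
$x{\left(20 \right)} - s = 11 - -1107 = 11 + 1107 = 1118$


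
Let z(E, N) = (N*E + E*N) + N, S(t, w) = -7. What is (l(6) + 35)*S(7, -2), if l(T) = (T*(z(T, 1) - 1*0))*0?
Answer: -245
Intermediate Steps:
z(E, N) = N + 2*E*N (z(E, N) = (E*N + E*N) + N = 2*E*N + N = N + 2*E*N)
l(T) = 0 (l(T) = (T*(1*(1 + 2*T) - 1*0))*0 = (T*((1 + 2*T) + 0))*0 = (T*(1 + 2*T))*0 = 0)
(l(6) + 35)*S(7, -2) = (0 + 35)*(-7) = 35*(-7) = -245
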